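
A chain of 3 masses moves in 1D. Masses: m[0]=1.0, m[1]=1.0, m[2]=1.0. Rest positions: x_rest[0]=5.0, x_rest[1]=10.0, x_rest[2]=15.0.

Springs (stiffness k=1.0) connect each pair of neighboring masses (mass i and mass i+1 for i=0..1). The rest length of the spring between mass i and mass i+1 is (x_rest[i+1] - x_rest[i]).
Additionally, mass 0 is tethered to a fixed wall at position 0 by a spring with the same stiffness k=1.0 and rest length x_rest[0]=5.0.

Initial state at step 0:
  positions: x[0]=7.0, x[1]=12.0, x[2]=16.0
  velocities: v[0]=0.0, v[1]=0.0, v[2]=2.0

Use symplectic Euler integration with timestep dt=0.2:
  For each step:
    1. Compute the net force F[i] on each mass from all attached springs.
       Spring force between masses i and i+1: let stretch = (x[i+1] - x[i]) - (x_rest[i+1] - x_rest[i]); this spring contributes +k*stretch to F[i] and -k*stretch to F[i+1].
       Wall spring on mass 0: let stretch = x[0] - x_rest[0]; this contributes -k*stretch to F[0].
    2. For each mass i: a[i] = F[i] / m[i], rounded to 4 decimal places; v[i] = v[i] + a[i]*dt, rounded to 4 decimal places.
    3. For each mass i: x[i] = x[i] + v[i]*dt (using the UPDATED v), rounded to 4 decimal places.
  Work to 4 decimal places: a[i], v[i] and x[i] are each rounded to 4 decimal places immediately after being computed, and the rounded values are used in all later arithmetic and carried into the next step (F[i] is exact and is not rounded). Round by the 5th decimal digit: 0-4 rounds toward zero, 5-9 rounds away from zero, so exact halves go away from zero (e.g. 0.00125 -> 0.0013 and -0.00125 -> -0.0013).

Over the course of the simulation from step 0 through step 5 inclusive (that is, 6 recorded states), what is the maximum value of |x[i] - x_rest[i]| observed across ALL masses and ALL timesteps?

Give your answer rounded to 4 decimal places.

Answer: 3.1992

Derivation:
Step 0: x=[7.0000 12.0000 16.0000] v=[0.0000 0.0000 2.0000]
Step 1: x=[6.9200 11.9600 16.4400] v=[-0.4000 -0.2000 2.2000]
Step 2: x=[6.7648 11.8976 16.9008] v=[-0.7760 -0.3120 2.3040]
Step 3: x=[6.5443 11.8300 17.3615] v=[-1.1024 -0.3379 2.3034]
Step 4: x=[6.2735 11.7723 17.8009] v=[-1.3541 -0.2887 2.1971]
Step 5: x=[5.9717 11.7358 18.1992] v=[-1.5090 -0.1827 1.9914]
Max displacement = 3.1992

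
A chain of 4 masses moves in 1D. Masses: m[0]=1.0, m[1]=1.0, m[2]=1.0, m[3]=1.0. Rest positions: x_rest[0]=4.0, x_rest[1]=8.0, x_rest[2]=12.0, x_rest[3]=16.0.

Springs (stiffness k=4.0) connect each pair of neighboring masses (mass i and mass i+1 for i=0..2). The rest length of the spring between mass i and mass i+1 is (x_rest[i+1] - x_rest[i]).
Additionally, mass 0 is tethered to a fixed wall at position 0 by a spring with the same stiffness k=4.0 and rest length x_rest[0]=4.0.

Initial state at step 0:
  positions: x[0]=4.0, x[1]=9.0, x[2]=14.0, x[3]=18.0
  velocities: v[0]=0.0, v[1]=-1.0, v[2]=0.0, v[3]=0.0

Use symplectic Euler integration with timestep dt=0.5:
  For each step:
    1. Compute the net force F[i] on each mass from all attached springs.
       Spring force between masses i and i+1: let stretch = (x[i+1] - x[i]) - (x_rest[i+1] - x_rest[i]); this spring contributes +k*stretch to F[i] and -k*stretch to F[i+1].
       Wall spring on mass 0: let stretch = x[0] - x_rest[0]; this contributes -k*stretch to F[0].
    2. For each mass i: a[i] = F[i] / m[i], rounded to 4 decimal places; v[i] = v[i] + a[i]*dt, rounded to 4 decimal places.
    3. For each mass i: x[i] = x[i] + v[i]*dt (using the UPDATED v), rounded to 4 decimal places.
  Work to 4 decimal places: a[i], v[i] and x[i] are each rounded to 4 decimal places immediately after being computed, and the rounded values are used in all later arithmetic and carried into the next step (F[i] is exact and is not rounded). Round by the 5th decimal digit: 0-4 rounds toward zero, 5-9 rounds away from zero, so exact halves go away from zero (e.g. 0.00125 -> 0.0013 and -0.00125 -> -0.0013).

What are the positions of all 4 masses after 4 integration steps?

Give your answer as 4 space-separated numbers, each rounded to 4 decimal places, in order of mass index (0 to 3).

Step 0: x=[4.0000 9.0000 14.0000 18.0000] v=[0.0000 -1.0000 0.0000 0.0000]
Step 1: x=[5.0000 8.5000 13.0000 18.0000] v=[2.0000 -1.0000 -2.0000 0.0000]
Step 2: x=[4.5000 9.0000 12.5000 17.0000] v=[-1.0000 1.0000 -1.0000 -2.0000]
Step 3: x=[4.0000 8.5000 13.0000 15.5000] v=[-1.0000 -1.0000 1.0000 -3.0000]
Step 4: x=[4.0000 8.0000 11.5000 15.5000] v=[0.0000 -1.0000 -3.0000 0.0000]

Answer: 4.0000 8.0000 11.5000 15.5000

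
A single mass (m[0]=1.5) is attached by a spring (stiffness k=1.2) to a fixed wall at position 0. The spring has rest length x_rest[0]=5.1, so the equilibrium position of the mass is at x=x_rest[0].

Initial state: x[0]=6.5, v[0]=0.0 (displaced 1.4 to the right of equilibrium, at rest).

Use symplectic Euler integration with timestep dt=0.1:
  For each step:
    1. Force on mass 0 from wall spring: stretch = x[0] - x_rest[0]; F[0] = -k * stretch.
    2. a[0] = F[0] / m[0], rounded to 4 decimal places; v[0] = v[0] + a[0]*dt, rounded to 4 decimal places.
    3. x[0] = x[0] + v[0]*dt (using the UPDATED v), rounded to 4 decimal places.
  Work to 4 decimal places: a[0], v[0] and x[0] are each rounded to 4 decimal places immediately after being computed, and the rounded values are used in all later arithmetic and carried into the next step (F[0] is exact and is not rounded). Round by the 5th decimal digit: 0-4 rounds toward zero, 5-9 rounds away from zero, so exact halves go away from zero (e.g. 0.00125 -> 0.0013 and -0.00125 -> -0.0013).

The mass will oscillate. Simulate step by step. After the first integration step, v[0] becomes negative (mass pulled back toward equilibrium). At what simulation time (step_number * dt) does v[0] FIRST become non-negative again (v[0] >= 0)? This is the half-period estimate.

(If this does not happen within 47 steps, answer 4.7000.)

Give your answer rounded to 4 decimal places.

Step 0: x=[6.5000] v=[0.0000]
Step 1: x=[6.4888] v=[-0.1120]
Step 2: x=[6.4665] v=[-0.2231]
Step 3: x=[6.4333] v=[-0.3324]
Step 4: x=[6.3894] v=[-0.4391]
Step 5: x=[6.3352] v=[-0.5423]
Step 6: x=[6.2711] v=[-0.6411]
Step 7: x=[6.1976] v=[-0.7348]
Step 8: x=[6.1153] v=[-0.8226]
Step 9: x=[6.0249] v=[-0.9038]
Step 10: x=[5.9271] v=[-0.9778]
Step 11: x=[5.8227] v=[-1.0440]
Step 12: x=[5.7125] v=[-1.1018]
Step 13: x=[5.5974] v=[-1.1508]
Step 14: x=[5.4783] v=[-1.1906]
Step 15: x=[5.3562] v=[-1.2209]
Step 16: x=[5.2321] v=[-1.2414]
Step 17: x=[5.1069] v=[-1.2520]
Step 18: x=[4.9816] v=[-1.2526]
Step 19: x=[4.8573] v=[-1.2431]
Step 20: x=[4.7349] v=[-1.2237]
Step 21: x=[4.6155] v=[-1.1945]
Step 22: x=[4.4999] v=[-1.1557]
Step 23: x=[4.3891] v=[-1.1077]
Step 24: x=[4.2840] v=[-1.0508]
Step 25: x=[4.1855] v=[-0.9855]
Step 26: x=[4.0943] v=[-0.9123]
Step 27: x=[4.0111] v=[-0.8318]
Step 28: x=[3.9366] v=[-0.7447]
Step 29: x=[3.8714] v=[-0.6516]
Step 30: x=[3.8161] v=[-0.5533]
Step 31: x=[3.7710] v=[-0.4506]
Step 32: x=[3.7366] v=[-0.3443]
Step 33: x=[3.7131] v=[-0.2352]
Step 34: x=[3.7007] v=[-0.1243]
Step 35: x=[3.6995] v=[-0.0124]
Step 36: x=[3.7095] v=[0.0996]
First v>=0 after going negative at step 36, time=3.6000

Answer: 3.6000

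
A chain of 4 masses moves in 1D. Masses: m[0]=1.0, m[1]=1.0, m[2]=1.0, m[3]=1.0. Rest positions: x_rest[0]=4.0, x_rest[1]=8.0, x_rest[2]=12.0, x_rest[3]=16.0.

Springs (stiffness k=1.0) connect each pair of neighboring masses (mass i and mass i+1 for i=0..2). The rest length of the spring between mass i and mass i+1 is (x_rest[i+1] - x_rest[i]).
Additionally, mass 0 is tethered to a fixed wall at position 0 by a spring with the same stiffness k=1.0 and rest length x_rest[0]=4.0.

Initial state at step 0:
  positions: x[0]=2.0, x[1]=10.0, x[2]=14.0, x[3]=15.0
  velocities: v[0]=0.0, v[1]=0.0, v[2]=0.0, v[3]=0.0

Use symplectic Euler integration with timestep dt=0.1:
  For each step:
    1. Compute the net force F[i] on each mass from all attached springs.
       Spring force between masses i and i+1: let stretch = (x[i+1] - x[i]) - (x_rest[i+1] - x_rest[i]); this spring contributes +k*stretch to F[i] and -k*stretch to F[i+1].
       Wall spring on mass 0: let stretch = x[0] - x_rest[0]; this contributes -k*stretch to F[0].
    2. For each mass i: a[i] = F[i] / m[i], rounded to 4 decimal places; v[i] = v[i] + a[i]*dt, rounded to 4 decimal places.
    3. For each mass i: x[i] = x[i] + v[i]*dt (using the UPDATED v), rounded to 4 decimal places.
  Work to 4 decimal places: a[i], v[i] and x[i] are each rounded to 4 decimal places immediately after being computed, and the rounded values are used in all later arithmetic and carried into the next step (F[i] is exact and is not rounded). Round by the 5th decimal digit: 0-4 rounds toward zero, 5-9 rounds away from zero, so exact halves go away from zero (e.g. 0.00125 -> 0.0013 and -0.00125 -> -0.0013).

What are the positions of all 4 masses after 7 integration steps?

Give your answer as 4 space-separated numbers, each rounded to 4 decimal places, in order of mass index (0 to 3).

Answer: 3.4873 9.0119 13.2219 15.7667

Derivation:
Step 0: x=[2.0000 10.0000 14.0000 15.0000] v=[0.0000 0.0000 0.0000 0.0000]
Step 1: x=[2.0600 9.9600 13.9700 15.0300] v=[0.6000 -0.4000 -0.3000 0.3000]
Step 2: x=[2.1784 9.8811 13.9105 15.0894] v=[1.1840 -0.7890 -0.5950 0.5940]
Step 3: x=[2.3520 9.7655 13.8225 15.1770] v=[1.7364 -1.1563 -0.8801 0.8761]
Step 4: x=[2.5763 9.6163 13.7075 15.2911] v=[2.2426 -1.4920 -1.1504 1.1407]
Step 5: x=[2.8452 9.4376 13.5674 15.4293] v=[2.6890 -1.7869 -1.4012 1.3823]
Step 6: x=[3.1516 9.2343 13.4046 15.5889] v=[3.0637 -2.0332 -1.6280 1.5961]
Step 7: x=[3.4873 9.0119 13.2219 15.7667] v=[3.3568 -2.2244 -1.8266 1.7777]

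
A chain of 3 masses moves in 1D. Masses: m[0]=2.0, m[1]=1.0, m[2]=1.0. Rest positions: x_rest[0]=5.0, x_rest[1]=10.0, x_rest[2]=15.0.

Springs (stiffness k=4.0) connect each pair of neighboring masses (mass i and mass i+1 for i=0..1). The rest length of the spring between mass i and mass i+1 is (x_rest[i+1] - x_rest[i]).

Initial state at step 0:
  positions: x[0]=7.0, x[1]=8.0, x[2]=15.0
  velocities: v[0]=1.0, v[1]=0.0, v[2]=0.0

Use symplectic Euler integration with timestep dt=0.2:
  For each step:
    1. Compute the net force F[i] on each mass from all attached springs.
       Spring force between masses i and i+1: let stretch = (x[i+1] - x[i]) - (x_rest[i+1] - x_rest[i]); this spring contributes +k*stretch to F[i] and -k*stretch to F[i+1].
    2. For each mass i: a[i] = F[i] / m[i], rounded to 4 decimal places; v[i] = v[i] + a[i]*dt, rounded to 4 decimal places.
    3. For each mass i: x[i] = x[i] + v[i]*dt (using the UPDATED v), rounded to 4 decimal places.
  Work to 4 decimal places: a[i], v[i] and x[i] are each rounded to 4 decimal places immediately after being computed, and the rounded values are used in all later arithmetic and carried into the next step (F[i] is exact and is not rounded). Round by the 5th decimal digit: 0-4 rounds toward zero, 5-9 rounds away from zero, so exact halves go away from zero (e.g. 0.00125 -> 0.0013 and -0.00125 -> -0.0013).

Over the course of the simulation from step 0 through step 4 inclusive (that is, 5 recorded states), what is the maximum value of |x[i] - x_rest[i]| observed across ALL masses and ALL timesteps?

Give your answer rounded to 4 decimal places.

Answer: 2.8863

Derivation:
Step 0: x=[7.0000 8.0000 15.0000] v=[1.0000 0.0000 0.0000]
Step 1: x=[6.8800 8.9600 14.6800] v=[-0.6000 4.8000 -1.6000]
Step 2: x=[6.5264 10.5024 14.2448] v=[-1.7680 7.7120 -2.1760]
Step 3: x=[6.0909 12.0074 14.0108] v=[-2.1776 7.5251 -1.1699]
Step 4: x=[5.7287 12.8863 14.2563] v=[-1.8110 4.3946 1.2274]
Max displacement = 2.8863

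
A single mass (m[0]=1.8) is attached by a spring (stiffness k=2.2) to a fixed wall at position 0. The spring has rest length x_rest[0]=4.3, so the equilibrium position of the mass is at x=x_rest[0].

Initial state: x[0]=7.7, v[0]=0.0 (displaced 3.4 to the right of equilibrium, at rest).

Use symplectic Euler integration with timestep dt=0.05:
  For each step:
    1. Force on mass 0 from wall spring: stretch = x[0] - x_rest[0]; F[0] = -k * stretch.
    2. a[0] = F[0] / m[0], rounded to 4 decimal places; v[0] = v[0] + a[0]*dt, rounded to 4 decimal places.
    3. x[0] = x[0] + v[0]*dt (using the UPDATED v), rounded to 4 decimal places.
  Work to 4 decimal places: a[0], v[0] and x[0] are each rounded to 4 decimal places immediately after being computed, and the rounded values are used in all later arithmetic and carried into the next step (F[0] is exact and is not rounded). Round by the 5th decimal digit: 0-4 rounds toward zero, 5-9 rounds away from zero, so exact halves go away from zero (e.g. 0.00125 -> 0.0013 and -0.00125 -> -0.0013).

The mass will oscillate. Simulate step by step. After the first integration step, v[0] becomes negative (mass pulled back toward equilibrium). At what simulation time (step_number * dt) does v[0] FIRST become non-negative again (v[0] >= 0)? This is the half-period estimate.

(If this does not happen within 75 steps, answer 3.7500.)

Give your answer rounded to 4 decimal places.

Answer: 2.8500

Derivation:
Step 0: x=[7.7000] v=[0.0000]
Step 1: x=[7.6896] v=[-0.2078]
Step 2: x=[7.6689] v=[-0.4149]
Step 3: x=[7.6379] v=[-0.6208]
Step 4: x=[7.5967] v=[-0.8248]
Step 5: x=[7.5454] v=[-1.0263]
Step 6: x=[7.4842] v=[-1.2246]
Step 7: x=[7.4132] v=[-1.4192]
Step 8: x=[7.3327] v=[-1.6095]
Step 9: x=[7.2430] v=[-1.7948]
Step 10: x=[7.1443] v=[-1.9747]
Step 11: x=[7.0369] v=[-2.1485]
Step 12: x=[6.9211] v=[-2.3158]
Step 13: x=[6.7973] v=[-2.4760]
Step 14: x=[6.6659] v=[-2.6286]
Step 15: x=[6.5272] v=[-2.7732]
Step 16: x=[6.3817] v=[-2.9093]
Step 17: x=[6.2299] v=[-3.0365]
Step 18: x=[6.0722] v=[-3.1544]
Step 19: x=[5.9091] v=[-3.2627]
Step 20: x=[5.7411] v=[-3.3610]
Step 21: x=[5.5686] v=[-3.4491]
Step 22: x=[5.3923] v=[-3.5266]
Step 23: x=[5.2126] v=[-3.5934]
Step 24: x=[5.0301] v=[-3.6492]
Step 25: x=[4.8454] v=[-3.6938]
Step 26: x=[4.6590] v=[-3.7271]
Step 27: x=[4.4716] v=[-3.7490]
Step 28: x=[4.2836] v=[-3.7595]
Step 29: x=[4.0957] v=[-3.7585]
Step 30: x=[3.9084] v=[-3.7460]
Step 31: x=[3.7223] v=[-3.7221]
Step 32: x=[3.5380] v=[-3.6868]
Step 33: x=[3.3560] v=[-3.6402]
Step 34: x=[3.1769] v=[-3.5825]
Step 35: x=[3.0012] v=[-3.5139]
Step 36: x=[2.8295] v=[-3.4345]
Step 37: x=[2.6623] v=[-3.3446]
Step 38: x=[2.5001] v=[-3.2445]
Step 39: x=[2.3434] v=[-3.1345]
Step 40: x=[2.1927] v=[-3.0149]
Step 41: x=[2.0484] v=[-2.8861]
Step 42: x=[1.9110] v=[-2.7485]
Step 43: x=[1.7809] v=[-2.6025]
Step 44: x=[1.6585] v=[-2.4486]
Step 45: x=[1.5441] v=[-2.2872]
Step 46: x=[1.4382] v=[-2.1188]
Step 47: x=[1.3410] v=[-1.9439]
Step 48: x=[1.2528] v=[-1.7631]
Step 49: x=[1.1740] v=[-1.5769]
Step 50: x=[1.1047] v=[-1.3859]
Step 51: x=[1.0452] v=[-1.1906]
Step 52: x=[0.9956] v=[-0.9917]
Step 53: x=[0.9561] v=[-0.7898]
Step 54: x=[0.9268] v=[-0.5855]
Step 55: x=[0.9078] v=[-0.3794]
Step 56: x=[0.8992] v=[-0.1721]
Step 57: x=[0.9010] v=[0.0357]
First v>=0 after going negative at step 57, time=2.8500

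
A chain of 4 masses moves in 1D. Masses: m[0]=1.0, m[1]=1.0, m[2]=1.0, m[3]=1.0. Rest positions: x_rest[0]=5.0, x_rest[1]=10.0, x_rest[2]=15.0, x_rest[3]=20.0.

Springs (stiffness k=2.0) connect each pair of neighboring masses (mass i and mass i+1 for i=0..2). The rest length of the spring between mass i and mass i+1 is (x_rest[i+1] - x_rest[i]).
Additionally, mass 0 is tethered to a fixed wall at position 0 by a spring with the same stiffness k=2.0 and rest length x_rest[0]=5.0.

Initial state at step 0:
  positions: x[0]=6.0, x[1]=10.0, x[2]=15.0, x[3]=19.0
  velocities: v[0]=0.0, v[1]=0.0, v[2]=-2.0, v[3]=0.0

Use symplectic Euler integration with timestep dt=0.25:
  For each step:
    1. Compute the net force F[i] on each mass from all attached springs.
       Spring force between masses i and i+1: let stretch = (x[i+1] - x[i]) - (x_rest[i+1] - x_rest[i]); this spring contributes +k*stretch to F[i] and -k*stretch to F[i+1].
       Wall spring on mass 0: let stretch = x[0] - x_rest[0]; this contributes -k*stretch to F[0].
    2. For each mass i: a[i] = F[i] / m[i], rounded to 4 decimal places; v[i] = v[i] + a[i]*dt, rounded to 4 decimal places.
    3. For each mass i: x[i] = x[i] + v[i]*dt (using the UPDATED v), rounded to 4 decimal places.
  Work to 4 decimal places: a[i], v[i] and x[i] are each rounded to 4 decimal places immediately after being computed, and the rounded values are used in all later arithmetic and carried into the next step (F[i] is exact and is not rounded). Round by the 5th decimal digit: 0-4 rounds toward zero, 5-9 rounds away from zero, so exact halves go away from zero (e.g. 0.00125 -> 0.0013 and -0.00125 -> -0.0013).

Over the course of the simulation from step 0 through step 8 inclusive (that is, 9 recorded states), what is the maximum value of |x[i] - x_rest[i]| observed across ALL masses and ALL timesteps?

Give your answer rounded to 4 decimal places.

Step 0: x=[6.0000 10.0000 15.0000 19.0000] v=[0.0000 0.0000 -2.0000 0.0000]
Step 1: x=[5.7500 10.1250 14.3750 19.1250] v=[-1.0000 0.5000 -2.5000 0.5000]
Step 2: x=[5.3281 10.2344 13.8125 19.2813] v=[-1.6875 0.4375 -2.2500 0.6250]
Step 3: x=[4.8535 10.1778 13.4863 19.3790] v=[-1.8984 -0.2266 -1.3047 0.3906]
Step 4: x=[4.4378 9.8692 13.4832 19.3651] v=[-1.6630 -1.2345 -0.0126 -0.0558]
Step 5: x=[4.1463 9.3334 13.7636 19.2409] v=[-1.1662 -2.1432 1.1214 -0.4968]
Step 6: x=[3.9849 8.7030 14.1749 19.0570] v=[-0.6458 -2.5217 1.6450 -0.7355]
Step 7: x=[3.9151 8.1668 14.5124 18.8879] v=[-0.2792 -2.1448 1.3501 -0.6766]
Step 8: x=[3.8874 7.8923 14.6037 18.7968] v=[-0.1109 -1.0979 0.3651 -0.3644]
Max displacement = 2.1077

Answer: 2.1077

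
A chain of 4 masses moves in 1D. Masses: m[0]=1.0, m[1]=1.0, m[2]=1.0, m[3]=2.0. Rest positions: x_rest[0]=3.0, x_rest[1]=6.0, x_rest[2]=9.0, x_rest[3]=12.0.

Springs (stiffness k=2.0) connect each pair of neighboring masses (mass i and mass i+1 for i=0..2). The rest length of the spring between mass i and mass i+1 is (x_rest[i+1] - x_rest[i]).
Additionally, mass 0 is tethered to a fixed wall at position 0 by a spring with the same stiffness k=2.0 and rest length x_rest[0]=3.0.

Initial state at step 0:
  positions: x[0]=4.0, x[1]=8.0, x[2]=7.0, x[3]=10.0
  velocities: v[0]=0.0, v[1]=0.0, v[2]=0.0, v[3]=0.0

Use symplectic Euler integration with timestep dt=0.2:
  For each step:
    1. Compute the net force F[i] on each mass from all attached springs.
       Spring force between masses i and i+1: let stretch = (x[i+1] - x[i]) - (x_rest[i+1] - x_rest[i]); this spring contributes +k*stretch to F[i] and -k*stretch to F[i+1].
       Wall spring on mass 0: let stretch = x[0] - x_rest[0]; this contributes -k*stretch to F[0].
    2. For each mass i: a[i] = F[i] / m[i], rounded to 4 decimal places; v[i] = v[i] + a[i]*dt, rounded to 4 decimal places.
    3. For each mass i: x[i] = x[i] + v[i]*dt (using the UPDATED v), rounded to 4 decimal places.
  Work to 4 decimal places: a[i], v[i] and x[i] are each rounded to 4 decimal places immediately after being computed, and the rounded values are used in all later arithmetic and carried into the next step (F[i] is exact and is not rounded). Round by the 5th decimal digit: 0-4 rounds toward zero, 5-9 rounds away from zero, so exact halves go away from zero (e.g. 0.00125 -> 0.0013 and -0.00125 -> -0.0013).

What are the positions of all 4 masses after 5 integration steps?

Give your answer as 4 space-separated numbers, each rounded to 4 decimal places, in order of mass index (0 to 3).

Answer: 3.1906 4.5330 9.4409 10.3494

Derivation:
Step 0: x=[4.0000 8.0000 7.0000 10.0000] v=[0.0000 0.0000 0.0000 0.0000]
Step 1: x=[4.0000 7.6000 7.3200 10.0000] v=[0.0000 -2.0000 1.6000 0.0000]
Step 2: x=[3.9680 6.8896 7.8768 10.0128] v=[-0.1600 -3.5520 2.7840 0.0640]
Step 3: x=[3.8523 6.0244 8.5255 10.0602] v=[-0.5786 -4.3258 3.2435 0.2368]
Step 4: x=[3.6022 5.1856 9.0969 10.1662] v=[-1.2507 -4.1942 2.8569 0.5299]
Step 5: x=[3.1906 4.5330 9.4409 10.3494] v=[-2.0582 -3.2630 1.7201 0.9160]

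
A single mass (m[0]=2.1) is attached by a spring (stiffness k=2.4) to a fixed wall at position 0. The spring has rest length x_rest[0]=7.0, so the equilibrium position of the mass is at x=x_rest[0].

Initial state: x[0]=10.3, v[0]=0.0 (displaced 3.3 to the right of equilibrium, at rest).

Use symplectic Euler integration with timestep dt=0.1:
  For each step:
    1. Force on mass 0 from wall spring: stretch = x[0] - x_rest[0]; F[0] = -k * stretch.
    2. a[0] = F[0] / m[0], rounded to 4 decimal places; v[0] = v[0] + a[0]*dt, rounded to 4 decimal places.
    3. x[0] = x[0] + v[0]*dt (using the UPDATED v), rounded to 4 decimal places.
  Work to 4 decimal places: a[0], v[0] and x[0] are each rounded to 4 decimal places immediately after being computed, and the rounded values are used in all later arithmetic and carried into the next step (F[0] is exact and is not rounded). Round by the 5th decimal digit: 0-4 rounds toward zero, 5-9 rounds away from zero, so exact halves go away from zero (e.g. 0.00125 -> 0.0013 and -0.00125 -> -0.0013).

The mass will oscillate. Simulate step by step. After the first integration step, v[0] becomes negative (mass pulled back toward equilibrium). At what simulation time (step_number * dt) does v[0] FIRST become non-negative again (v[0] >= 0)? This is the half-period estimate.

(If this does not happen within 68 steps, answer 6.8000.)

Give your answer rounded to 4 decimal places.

Answer: 3.0000

Derivation:
Step 0: x=[10.3000] v=[0.0000]
Step 1: x=[10.2623] v=[-0.3771]
Step 2: x=[10.1873] v=[-0.7499]
Step 3: x=[10.0759] v=[-1.1142]
Step 4: x=[9.9293] v=[-1.4657]
Step 5: x=[9.7493] v=[-1.8005]
Step 6: x=[9.5378] v=[-2.1147]
Step 7: x=[9.2973] v=[-2.4047]
Step 8: x=[9.0306] v=[-2.6673]
Step 9: x=[8.7407] v=[-2.8994]
Step 10: x=[8.4309] v=[-3.0983]
Step 11: x=[8.1047] v=[-3.2618]
Step 12: x=[7.7659] v=[-3.3881]
Step 13: x=[7.4183] v=[-3.4756]
Step 14: x=[7.0660] v=[-3.5234]
Step 15: x=[6.7129] v=[-3.5309]
Step 16: x=[6.3631] v=[-3.4981]
Step 17: x=[6.0206] v=[-3.4253]
Step 18: x=[5.6893] v=[-3.3134]
Step 19: x=[5.3729] v=[-3.1636]
Step 20: x=[5.0751] v=[-2.9777]
Step 21: x=[4.7993] v=[-2.7577]
Step 22: x=[4.5487] v=[-2.5062]
Step 23: x=[4.3261] v=[-2.2261]
Step 24: x=[4.1341] v=[-1.9205]
Step 25: x=[3.9748] v=[-1.5930]
Step 26: x=[3.8501] v=[-1.2473]
Step 27: x=[3.7614] v=[-0.8873]
Step 28: x=[3.7097] v=[-0.5172]
Step 29: x=[3.6956] v=[-0.1412]
Step 30: x=[3.7193] v=[0.2365]
First v>=0 after going negative at step 30, time=3.0000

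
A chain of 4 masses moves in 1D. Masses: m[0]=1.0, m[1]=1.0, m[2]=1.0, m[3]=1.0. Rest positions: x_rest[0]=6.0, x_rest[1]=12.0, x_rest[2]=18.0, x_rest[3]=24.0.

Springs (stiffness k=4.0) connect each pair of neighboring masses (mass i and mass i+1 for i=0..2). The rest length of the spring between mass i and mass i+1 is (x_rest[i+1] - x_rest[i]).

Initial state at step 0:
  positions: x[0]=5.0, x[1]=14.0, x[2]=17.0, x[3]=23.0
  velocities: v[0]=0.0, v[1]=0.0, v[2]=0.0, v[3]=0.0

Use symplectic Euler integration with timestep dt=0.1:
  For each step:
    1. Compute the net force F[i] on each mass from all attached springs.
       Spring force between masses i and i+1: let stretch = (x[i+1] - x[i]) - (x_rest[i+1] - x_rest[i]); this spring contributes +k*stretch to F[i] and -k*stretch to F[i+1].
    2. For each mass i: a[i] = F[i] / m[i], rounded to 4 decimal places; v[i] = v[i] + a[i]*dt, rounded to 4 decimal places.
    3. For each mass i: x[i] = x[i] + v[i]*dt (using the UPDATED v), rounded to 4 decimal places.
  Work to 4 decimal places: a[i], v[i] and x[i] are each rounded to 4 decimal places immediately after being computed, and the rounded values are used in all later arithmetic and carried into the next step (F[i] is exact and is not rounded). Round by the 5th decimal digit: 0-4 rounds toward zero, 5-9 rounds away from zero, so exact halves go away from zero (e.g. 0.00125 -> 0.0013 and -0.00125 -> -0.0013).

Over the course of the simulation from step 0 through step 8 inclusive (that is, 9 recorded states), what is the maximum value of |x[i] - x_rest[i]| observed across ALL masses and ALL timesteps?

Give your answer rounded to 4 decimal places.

Step 0: x=[5.0000 14.0000 17.0000 23.0000] v=[0.0000 0.0000 0.0000 0.0000]
Step 1: x=[5.1200 13.7600 17.1200 23.0000] v=[1.2000 -2.4000 1.2000 0.0000]
Step 2: x=[5.3456 13.3088 17.3408 23.0048] v=[2.2560 -4.5120 2.2080 0.0480]
Step 3: x=[5.6497 12.7004 17.6269 23.0230] v=[3.0413 -6.0845 2.8608 0.1824]
Step 4: x=[5.9959 12.0070 17.9318 23.0654] v=[3.4616 -6.9342 3.0486 0.4240]
Step 5: x=[6.3425 11.3101 18.2050 23.1425] v=[3.4660 -6.9687 2.7321 0.7706]
Step 6: x=[6.6478 10.6903 18.3999 23.2621] v=[3.0530 -6.1978 1.9491 1.1956]
Step 7: x=[6.8748 10.2172 18.4809 23.4272] v=[2.2700 -4.7310 0.8101 1.6507]
Step 8: x=[6.9955 9.9410 18.4292 23.6344] v=[1.2070 -2.7625 -0.5169 2.0722]
Max displacement = 2.0590

Answer: 2.0590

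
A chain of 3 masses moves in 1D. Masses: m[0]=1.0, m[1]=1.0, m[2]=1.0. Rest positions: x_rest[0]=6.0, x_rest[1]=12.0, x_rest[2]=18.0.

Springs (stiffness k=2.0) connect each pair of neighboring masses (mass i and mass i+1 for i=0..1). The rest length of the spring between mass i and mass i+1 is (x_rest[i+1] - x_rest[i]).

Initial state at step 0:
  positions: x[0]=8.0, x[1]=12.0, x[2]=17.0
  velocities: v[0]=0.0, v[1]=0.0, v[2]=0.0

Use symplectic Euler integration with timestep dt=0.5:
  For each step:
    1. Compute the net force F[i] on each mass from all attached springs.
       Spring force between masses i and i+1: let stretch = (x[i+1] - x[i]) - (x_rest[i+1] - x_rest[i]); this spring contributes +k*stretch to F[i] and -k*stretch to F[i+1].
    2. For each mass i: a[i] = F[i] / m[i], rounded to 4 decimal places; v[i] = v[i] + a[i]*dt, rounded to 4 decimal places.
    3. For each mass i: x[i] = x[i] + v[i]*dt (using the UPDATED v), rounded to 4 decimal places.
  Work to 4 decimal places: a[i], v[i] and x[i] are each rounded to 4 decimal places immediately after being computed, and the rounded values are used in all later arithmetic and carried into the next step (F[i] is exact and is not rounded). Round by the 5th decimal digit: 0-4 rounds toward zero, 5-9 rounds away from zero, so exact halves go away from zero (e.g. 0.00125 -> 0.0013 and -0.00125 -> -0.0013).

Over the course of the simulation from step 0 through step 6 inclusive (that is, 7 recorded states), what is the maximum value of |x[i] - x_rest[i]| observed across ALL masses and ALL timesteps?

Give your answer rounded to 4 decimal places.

Answer: 2.1250

Derivation:
Step 0: x=[8.0000 12.0000 17.0000] v=[0.0000 0.0000 0.0000]
Step 1: x=[7.0000 12.5000 17.5000] v=[-2.0000 1.0000 1.0000]
Step 2: x=[5.7500 12.7500 18.5000] v=[-2.5000 0.5000 2.0000]
Step 3: x=[5.0000 12.3750 19.6250] v=[-1.5000 -0.7500 2.2500]
Step 4: x=[4.9375 11.9375 20.1250] v=[-0.1250 -0.8750 1.0000]
Step 5: x=[5.3750 12.0938 19.5313] v=[0.8750 0.3125 -1.1875]
Step 6: x=[6.1719 12.6094 18.2188] v=[1.5938 1.0312 -2.6250]
Max displacement = 2.1250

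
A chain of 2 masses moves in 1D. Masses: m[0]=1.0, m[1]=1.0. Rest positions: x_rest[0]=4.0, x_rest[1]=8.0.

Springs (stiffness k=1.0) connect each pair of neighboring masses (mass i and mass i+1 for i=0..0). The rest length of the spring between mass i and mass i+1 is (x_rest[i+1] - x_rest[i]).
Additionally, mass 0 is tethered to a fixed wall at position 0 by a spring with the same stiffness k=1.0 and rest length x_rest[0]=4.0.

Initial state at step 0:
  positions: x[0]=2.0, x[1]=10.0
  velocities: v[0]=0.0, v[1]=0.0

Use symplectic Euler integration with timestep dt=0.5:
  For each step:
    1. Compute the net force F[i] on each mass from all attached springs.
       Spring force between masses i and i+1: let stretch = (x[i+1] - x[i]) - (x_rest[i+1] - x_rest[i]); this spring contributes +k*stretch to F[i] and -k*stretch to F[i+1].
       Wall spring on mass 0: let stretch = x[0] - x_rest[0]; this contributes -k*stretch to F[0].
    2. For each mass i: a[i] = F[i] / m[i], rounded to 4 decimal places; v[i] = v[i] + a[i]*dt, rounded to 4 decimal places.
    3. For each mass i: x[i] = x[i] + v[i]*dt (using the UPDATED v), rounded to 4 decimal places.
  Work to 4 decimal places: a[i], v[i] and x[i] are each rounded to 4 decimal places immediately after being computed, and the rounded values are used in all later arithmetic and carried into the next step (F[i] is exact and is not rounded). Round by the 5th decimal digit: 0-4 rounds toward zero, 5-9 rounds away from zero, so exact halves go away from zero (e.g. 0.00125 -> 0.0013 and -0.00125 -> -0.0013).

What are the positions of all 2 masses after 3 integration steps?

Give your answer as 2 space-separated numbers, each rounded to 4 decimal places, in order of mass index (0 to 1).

Step 0: x=[2.0000 10.0000] v=[0.0000 0.0000]
Step 1: x=[3.5000 9.0000] v=[3.0000 -2.0000]
Step 2: x=[5.5000 7.6250] v=[4.0000 -2.7500]
Step 3: x=[6.6563 6.7188] v=[2.3125 -1.8125]

Answer: 6.6563 6.7188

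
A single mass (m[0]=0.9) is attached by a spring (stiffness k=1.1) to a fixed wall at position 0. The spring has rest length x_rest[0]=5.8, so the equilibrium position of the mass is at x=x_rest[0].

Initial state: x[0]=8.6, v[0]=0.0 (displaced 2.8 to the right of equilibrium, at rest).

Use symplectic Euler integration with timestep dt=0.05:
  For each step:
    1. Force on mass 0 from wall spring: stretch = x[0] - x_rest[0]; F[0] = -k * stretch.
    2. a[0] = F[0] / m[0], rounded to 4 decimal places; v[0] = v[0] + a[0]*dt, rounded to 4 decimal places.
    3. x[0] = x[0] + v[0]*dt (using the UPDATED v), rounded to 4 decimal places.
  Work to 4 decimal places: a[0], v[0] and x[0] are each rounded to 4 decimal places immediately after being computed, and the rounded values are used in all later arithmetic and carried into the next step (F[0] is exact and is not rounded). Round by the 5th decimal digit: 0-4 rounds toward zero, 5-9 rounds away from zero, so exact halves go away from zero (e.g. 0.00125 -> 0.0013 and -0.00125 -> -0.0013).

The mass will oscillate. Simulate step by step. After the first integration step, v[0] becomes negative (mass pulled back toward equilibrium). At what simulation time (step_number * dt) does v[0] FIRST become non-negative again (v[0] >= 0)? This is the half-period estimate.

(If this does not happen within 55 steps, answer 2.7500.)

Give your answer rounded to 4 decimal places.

Step 0: x=[8.6000] v=[0.0000]
Step 1: x=[8.5914] v=[-0.1711]
Step 2: x=[8.5743] v=[-0.3417]
Step 3: x=[8.5487] v=[-0.5112]
Step 4: x=[8.5147] v=[-0.6792]
Step 5: x=[8.4724] v=[-0.8451]
Step 6: x=[8.4220] v=[-1.0084]
Step 7: x=[8.3636] v=[-1.1686]
Step 8: x=[8.2973] v=[-1.3253]
Step 9: x=[8.2234] v=[-1.4779]
Step 10: x=[8.1421] v=[-1.6260]
Step 11: x=[8.0536] v=[-1.7691]
Step 12: x=[7.9583] v=[-1.9068]
Step 13: x=[7.8564] v=[-2.0387]
Step 14: x=[7.7482] v=[-2.1644]
Step 15: x=[7.6340] v=[-2.2835]
Step 16: x=[7.5142] v=[-2.3956]
Step 17: x=[7.3892] v=[-2.5004]
Step 18: x=[7.2593] v=[-2.5975]
Step 19: x=[7.1250] v=[-2.6867]
Step 20: x=[6.9866] v=[-2.7677]
Step 21: x=[6.8446] v=[-2.8402]
Step 22: x=[6.6994] v=[-2.9040]
Step 23: x=[6.5515] v=[-2.9590]
Step 24: x=[6.4013] v=[-3.0049]
Step 25: x=[6.2492] v=[-3.0416]
Step 26: x=[6.0957] v=[-3.0691]
Step 27: x=[5.9413] v=[-3.0872]
Step 28: x=[5.7865] v=[-3.0958]
Step 29: x=[5.6318] v=[-3.0950]
Step 30: x=[5.4776] v=[-3.0847]
Step 31: x=[5.3244] v=[-3.0650]
Step 32: x=[5.1726] v=[-3.0359]
Step 33: x=[5.0227] v=[-2.9976]
Step 34: x=[4.8752] v=[-2.9501]
Step 35: x=[4.7305] v=[-2.8936]
Step 36: x=[4.5891] v=[-2.8282]
Step 37: x=[4.4514] v=[-2.7542]
Step 38: x=[4.3178] v=[-2.6718]
Step 39: x=[4.1887] v=[-2.5812]
Step 40: x=[4.0646] v=[-2.4827]
Step 41: x=[3.9458] v=[-2.3767]
Step 42: x=[3.8326] v=[-2.2634]
Step 43: x=[3.7254] v=[-2.1432]
Step 44: x=[3.6246] v=[-2.0164]
Step 45: x=[3.5304] v=[-1.8835]
Step 46: x=[3.4432] v=[-1.7448]
Step 47: x=[3.3632] v=[-1.6008]
Step 48: x=[3.2906] v=[-1.4519]
Step 49: x=[3.2257] v=[-1.2986]
Step 50: x=[3.1686] v=[-1.1413]
Step 51: x=[3.1196] v=[-0.9805]
Step 52: x=[3.0788] v=[-0.8167]
Step 53: x=[3.0463] v=[-0.6504]
Step 54: x=[3.0222] v=[-0.4821]
Step 55: x=[3.0066] v=[-0.3123]
v[0] did not become non-negative within 55 steps; using fallback time=2.7500

Answer: 2.7500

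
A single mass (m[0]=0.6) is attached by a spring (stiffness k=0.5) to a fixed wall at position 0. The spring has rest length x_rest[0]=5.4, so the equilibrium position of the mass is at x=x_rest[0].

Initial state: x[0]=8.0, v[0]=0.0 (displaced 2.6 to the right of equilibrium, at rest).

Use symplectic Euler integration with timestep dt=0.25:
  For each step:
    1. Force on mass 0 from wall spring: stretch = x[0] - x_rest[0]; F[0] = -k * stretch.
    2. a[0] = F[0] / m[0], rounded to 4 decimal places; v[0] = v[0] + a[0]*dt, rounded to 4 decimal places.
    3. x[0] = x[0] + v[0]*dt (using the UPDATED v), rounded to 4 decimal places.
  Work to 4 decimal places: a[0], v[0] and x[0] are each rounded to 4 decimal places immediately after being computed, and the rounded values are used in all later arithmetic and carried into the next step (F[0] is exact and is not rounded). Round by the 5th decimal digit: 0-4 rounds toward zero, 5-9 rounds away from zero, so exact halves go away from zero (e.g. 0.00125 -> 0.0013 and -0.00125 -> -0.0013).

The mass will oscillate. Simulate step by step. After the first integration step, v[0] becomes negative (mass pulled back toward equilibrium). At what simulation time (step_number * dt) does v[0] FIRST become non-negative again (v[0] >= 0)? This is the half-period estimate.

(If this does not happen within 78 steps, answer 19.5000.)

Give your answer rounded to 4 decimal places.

Step 0: x=[8.0000] v=[0.0000]
Step 1: x=[7.8646] v=[-0.5417]
Step 2: x=[7.6008] v=[-1.0552]
Step 3: x=[7.2224] v=[-1.5137]
Step 4: x=[6.7491] v=[-1.8934]
Step 5: x=[6.2055] v=[-2.1745]
Step 6: x=[5.6199] v=[-2.3423]
Step 7: x=[5.0229] v=[-2.3881]
Step 8: x=[4.4455] v=[-2.3095]
Step 9: x=[3.9178] v=[-2.1107]
Step 10: x=[3.4673] v=[-1.8019]
Step 11: x=[3.1175] v=[-1.3993]
Step 12: x=[2.8866] v=[-0.9238]
Step 13: x=[2.7866] v=[-0.4002]
Step 14: x=[2.8227] v=[0.1443]
First v>=0 after going negative at step 14, time=3.5000

Answer: 3.5000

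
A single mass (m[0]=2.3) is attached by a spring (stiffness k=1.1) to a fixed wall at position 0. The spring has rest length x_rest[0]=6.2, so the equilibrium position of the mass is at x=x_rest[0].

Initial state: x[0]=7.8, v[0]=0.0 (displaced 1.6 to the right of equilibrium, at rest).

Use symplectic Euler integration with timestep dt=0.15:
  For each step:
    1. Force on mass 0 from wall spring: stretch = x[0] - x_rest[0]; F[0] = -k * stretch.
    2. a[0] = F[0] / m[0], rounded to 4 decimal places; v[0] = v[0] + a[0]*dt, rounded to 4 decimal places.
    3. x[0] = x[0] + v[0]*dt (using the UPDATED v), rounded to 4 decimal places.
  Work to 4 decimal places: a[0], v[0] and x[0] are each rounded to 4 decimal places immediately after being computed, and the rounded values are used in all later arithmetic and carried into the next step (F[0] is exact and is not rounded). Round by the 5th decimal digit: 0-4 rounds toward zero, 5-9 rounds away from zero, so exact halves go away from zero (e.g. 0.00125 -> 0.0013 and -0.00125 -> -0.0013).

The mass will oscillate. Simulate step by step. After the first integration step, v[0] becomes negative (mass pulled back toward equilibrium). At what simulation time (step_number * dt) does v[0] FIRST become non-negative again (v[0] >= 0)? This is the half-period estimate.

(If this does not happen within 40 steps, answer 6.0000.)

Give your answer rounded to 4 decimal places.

Step 0: x=[7.8000] v=[0.0000]
Step 1: x=[7.7828] v=[-0.1148]
Step 2: x=[7.7485] v=[-0.2284]
Step 3: x=[7.6976] v=[-0.3395]
Step 4: x=[7.6306] v=[-0.4469]
Step 5: x=[7.5482] v=[-0.5495]
Step 6: x=[7.4513] v=[-0.6462]
Step 7: x=[7.3409] v=[-0.7360]
Step 8: x=[7.2182] v=[-0.8178]
Step 9: x=[7.0846] v=[-0.8909]
Step 10: x=[6.9414] v=[-0.9544]
Step 11: x=[6.7903] v=[-1.0076]
Step 12: x=[6.6328] v=[-1.0499]
Step 13: x=[6.4707] v=[-1.0810]
Step 14: x=[6.3056] v=[-1.1004]
Step 15: x=[6.1394] v=[-1.1080]
Step 16: x=[5.9738] v=[-1.1037]
Step 17: x=[5.8107] v=[-1.0875]
Step 18: x=[5.6518] v=[-1.0596]
Step 19: x=[5.4988] v=[-1.0203]
Step 20: x=[5.3533] v=[-0.9700]
Step 21: x=[5.2169] v=[-0.9093]
Step 22: x=[5.0911] v=[-0.8388]
Step 23: x=[4.9772] v=[-0.7593]
Step 24: x=[4.8765] v=[-0.6716]
Step 25: x=[4.7900] v=[-0.5767]
Step 26: x=[4.7187] v=[-0.4756]
Step 27: x=[4.6633] v=[-0.3693]
Step 28: x=[4.6244] v=[-0.2591]
Step 29: x=[4.6025] v=[-0.1461]
Step 30: x=[4.5978] v=[-0.0315]
Step 31: x=[4.6103] v=[0.0834]
First v>=0 after going negative at step 31, time=4.6500

Answer: 4.6500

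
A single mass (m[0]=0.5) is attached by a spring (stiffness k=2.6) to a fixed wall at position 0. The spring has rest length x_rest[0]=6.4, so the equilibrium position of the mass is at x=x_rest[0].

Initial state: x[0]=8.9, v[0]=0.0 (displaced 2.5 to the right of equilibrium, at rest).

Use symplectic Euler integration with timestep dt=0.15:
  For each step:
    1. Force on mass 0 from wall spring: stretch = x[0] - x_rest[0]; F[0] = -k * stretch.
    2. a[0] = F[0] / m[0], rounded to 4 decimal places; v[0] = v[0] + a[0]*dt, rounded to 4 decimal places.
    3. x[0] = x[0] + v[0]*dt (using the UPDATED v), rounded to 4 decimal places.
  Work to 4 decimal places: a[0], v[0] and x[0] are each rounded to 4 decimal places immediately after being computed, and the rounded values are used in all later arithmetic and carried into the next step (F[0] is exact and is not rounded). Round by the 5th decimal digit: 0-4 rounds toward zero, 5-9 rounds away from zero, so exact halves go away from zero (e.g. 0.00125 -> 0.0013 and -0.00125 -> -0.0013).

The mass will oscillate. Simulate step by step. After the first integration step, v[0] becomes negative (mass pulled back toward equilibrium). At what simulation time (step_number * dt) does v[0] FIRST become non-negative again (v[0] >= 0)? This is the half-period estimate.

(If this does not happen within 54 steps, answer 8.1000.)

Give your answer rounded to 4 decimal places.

Step 0: x=[8.9000] v=[0.0000]
Step 1: x=[8.6075] v=[-1.9500]
Step 2: x=[8.0567] v=[-3.6719]
Step 3: x=[7.3121] v=[-4.9641]
Step 4: x=[6.4608] v=[-5.6755]
Step 5: x=[5.6024] v=[-5.7229]
Step 6: x=[4.8373] v=[-5.1008]
Step 7: x=[4.2550] v=[-3.8819]
Step 8: x=[3.9237] v=[-2.2088]
Step 9: x=[3.8821] v=[-0.2773]
Step 10: x=[4.1351] v=[1.6867]
First v>=0 after going negative at step 10, time=1.5000

Answer: 1.5000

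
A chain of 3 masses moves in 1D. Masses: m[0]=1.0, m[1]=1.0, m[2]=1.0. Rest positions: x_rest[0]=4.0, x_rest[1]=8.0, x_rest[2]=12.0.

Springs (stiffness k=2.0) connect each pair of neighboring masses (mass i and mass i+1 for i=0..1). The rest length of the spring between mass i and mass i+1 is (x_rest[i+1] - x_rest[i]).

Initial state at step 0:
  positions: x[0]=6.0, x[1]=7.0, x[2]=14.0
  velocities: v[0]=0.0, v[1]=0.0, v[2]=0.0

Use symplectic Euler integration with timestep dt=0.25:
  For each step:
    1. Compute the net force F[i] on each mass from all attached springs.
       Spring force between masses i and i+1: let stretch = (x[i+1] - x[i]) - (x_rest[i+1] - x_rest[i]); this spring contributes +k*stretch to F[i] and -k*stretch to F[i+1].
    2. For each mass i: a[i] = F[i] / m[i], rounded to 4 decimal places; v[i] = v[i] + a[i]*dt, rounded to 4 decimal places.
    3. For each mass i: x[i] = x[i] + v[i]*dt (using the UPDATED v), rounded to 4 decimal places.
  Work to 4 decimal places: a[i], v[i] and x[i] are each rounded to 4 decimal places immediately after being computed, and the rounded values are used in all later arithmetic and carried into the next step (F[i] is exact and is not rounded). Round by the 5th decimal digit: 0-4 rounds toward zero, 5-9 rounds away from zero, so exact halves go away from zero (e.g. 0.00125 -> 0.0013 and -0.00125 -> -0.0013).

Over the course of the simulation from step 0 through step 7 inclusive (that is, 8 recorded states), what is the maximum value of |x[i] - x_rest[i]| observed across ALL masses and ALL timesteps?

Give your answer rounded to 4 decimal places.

Answer: 3.0182

Derivation:
Step 0: x=[6.0000 7.0000 14.0000] v=[0.0000 0.0000 0.0000]
Step 1: x=[5.6250 7.7500 13.6250] v=[-1.5000 3.0000 -1.5000]
Step 2: x=[5.0156 8.9688 13.0156] v=[-2.4375 4.8750 -2.4375]
Step 3: x=[4.4004 10.1993 12.4004] v=[-2.4609 4.9218 -2.4609]
Step 4: x=[4.0100 10.9800 12.0100] v=[-1.5615 3.1229 -1.5615]
Step 5: x=[3.9909 11.0182 11.9909] v=[-0.0765 0.1529 -0.0765]
Step 6: x=[4.3502 10.2996 12.3502] v=[1.4372 -2.8744 1.4372]
Step 7: x=[4.9532 9.0937 12.9532] v=[2.4119 -4.8238 2.4119]
Max displacement = 3.0182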